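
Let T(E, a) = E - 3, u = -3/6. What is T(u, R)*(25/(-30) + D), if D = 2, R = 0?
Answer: -49/12 ≈ -4.0833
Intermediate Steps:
u = -½ (u = -3*⅙ = -½ ≈ -0.50000)
T(E, a) = -3 + E
T(u, R)*(25/(-30) + D) = (-3 - ½)*(25/(-30) + 2) = -7*(25*(-1/30) + 2)/2 = -7*(-⅚ + 2)/2 = -7/2*7/6 = -49/12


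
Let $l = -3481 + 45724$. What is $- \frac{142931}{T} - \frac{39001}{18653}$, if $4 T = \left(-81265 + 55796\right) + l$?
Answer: $- \frac{5659285273}{156442711} \approx -36.175$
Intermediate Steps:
$l = 42243$
$T = \frac{8387}{2}$ ($T = \frac{\left(-81265 + 55796\right) + 42243}{4} = \frac{-25469 + 42243}{4} = \frac{1}{4} \cdot 16774 = \frac{8387}{2} \approx 4193.5$)
$- \frac{142931}{T} - \frac{39001}{18653} = - \frac{142931}{\frac{8387}{2}} - \frac{39001}{18653} = \left(-142931\right) \frac{2}{8387} - \frac{39001}{18653} = - \frac{285862}{8387} - \frac{39001}{18653} = - \frac{5659285273}{156442711}$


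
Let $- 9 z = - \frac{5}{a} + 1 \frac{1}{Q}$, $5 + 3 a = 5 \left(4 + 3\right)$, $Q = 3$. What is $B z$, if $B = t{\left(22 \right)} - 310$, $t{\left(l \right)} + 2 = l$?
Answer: $- \frac{145}{27} \approx -5.3704$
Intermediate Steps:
$t{\left(l \right)} = -2 + l$
$a = 10$ ($a = - \frac{5}{3} + \frac{5 \left(4 + 3\right)}{3} = - \frac{5}{3} + \frac{5 \cdot 7}{3} = - \frac{5}{3} + \frac{1}{3} \cdot 35 = - \frac{5}{3} + \frac{35}{3} = 10$)
$z = \frac{1}{54}$ ($z = - \frac{- \frac{5}{10} + 1 \cdot \frac{1}{3}}{9} = - \frac{\left(-5\right) \frac{1}{10} + 1 \cdot \frac{1}{3}}{9} = - \frac{- \frac{1}{2} + \frac{1}{3}}{9} = \left(- \frac{1}{9}\right) \left(- \frac{1}{6}\right) = \frac{1}{54} \approx 0.018519$)
$B = -290$ ($B = \left(-2 + 22\right) - 310 = 20 - 310 = -290$)
$B z = \left(-290\right) \frac{1}{54} = - \frac{145}{27}$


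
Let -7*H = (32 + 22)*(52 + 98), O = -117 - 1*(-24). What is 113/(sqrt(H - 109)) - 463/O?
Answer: 463/93 - 113*I*sqrt(62041)/8863 ≈ 4.9785 - 3.1757*I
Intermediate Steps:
O = -93 (O = -117 + 24 = -93)
H = -8100/7 (H = -(32 + 22)*(52 + 98)/7 = -54*150/7 = -1/7*8100 = -8100/7 ≈ -1157.1)
113/(sqrt(H - 109)) - 463/O = 113/(sqrt(-8100/7 - 109)) - 463/(-93) = 113/(sqrt(-8863/7)) - 463*(-1/93) = 113/((I*sqrt(62041)/7)) + 463/93 = 113*(-I*sqrt(62041)/8863) + 463/93 = -113*I*sqrt(62041)/8863 + 463/93 = 463/93 - 113*I*sqrt(62041)/8863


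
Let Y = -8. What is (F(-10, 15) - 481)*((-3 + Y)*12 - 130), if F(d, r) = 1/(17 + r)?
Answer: 2016221/16 ≈ 1.2601e+5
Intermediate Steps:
(F(-10, 15) - 481)*((-3 + Y)*12 - 130) = (1/(17 + 15) - 481)*((-3 - 8)*12 - 130) = (1/32 - 481)*(-11*12 - 130) = (1/32 - 481)*(-132 - 130) = -15391/32*(-262) = 2016221/16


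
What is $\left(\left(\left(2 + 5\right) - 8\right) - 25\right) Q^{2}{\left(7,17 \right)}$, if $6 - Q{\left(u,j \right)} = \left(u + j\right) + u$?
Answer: $-16250$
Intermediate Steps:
$Q{\left(u,j \right)} = 6 - j - 2 u$ ($Q{\left(u,j \right)} = 6 - \left(\left(u + j\right) + u\right) = 6 - \left(\left(j + u\right) + u\right) = 6 - \left(j + 2 u\right) = 6 - j - 2 u$)
$\left(\left(\left(2 + 5\right) - 8\right) - 25\right) Q^{2}{\left(7,17 \right)} = \left(\left(\left(2 + 5\right) - 8\right) - 25\right) \left(6 - 17 - 14\right)^{2} = \left(\left(7 - 8\right) - 25\right) \left(6 - 17 - 14\right)^{2} = \left(-1 - 25\right) \left(-25\right)^{2} = \left(-26\right) 625 = -16250$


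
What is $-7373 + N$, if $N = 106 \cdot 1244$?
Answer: $124491$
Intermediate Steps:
$N = 131864$
$-7373 + N = -7373 + 131864 = 124491$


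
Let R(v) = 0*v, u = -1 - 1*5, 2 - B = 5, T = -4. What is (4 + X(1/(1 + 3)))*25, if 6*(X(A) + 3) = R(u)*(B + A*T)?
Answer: 25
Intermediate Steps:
B = -3 (B = 2 - 1*5 = 2 - 5 = -3)
u = -6 (u = -1 - 5 = -6)
R(v) = 0
X(A) = -3 (X(A) = -3 + (0*(-3 + A*(-4)))/6 = -3 + (0*(-3 - 4*A))/6 = -3 + (⅙)*0 = -3 + 0 = -3)
(4 + X(1/(1 + 3)))*25 = (4 - 3)*25 = 1*25 = 25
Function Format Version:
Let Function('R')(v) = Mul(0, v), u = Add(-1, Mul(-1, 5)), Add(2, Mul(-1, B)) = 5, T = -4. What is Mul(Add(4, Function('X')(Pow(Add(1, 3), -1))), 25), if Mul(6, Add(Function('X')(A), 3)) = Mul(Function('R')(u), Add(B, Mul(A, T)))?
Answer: 25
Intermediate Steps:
B = -3 (B = Add(2, Mul(-1, 5)) = Add(2, -5) = -3)
u = -6 (u = Add(-1, -5) = -6)
Function('R')(v) = 0
Function('X')(A) = -3 (Function('X')(A) = Add(-3, Mul(Rational(1, 6), Mul(0, Add(-3, Mul(A, -4))))) = Add(-3, Mul(Rational(1, 6), Mul(0, Add(-3, Mul(-4, A))))) = Add(-3, Mul(Rational(1, 6), 0)) = Add(-3, 0) = -3)
Mul(Add(4, Function('X')(Pow(Add(1, 3), -1))), 25) = Mul(Add(4, -3), 25) = Mul(1, 25) = 25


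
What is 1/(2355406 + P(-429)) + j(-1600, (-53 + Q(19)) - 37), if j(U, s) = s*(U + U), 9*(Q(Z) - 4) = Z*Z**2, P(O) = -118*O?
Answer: -46850177215991/21654252 ≈ -2.1636e+6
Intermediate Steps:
Q(Z) = 4 + Z**3/9 (Q(Z) = 4 + (Z*Z**2)/9 = 4 + Z**3/9)
j(U, s) = 2*U*s (j(U, s) = s*(2*U) = 2*U*s)
1/(2355406 + P(-429)) + j(-1600, (-53 + Q(19)) - 37) = 1/(2355406 - 118*(-429)) + 2*(-1600)*((-53 + (4 + (1/9)*19**3)) - 37) = 1/(2355406 + 50622) + 2*(-1600)*((-53 + (4 + (1/9)*6859)) - 37) = 1/2406028 + 2*(-1600)*((-53 + (4 + 6859/9)) - 37) = 1/2406028 + 2*(-1600)*((-53 + 6895/9) - 37) = 1/2406028 + 2*(-1600)*(6418/9 - 37) = 1/2406028 + 2*(-1600)*(6085/9) = 1/2406028 - 19472000/9 = -46850177215991/21654252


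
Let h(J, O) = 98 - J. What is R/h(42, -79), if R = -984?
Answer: -123/7 ≈ -17.571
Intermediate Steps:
R/h(42, -79) = -984/(98 - 1*42) = -984/(98 - 42) = -984/56 = -984*1/56 = -123/7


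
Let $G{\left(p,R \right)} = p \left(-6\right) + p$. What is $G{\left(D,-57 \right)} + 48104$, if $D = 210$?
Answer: $47054$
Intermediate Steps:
$G{\left(p,R \right)} = - 5 p$ ($G{\left(p,R \right)} = - 6 p + p = - 5 p$)
$G{\left(D,-57 \right)} + 48104 = \left(-5\right) 210 + 48104 = -1050 + 48104 = 47054$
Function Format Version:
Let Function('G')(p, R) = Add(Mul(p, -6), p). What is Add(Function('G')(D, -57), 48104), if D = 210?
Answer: 47054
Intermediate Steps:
Function('G')(p, R) = Mul(-5, p) (Function('G')(p, R) = Add(Mul(-6, p), p) = Mul(-5, p))
Add(Function('G')(D, -57), 48104) = Add(Mul(-5, 210), 48104) = Add(-1050, 48104) = 47054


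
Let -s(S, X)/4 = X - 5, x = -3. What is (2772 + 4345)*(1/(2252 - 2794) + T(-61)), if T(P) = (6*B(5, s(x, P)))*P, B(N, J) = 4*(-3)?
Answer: 16941755171/542 ≈ 3.1258e+7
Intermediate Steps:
s(S, X) = 20 - 4*X (s(S, X) = -4*(X - 5) = -4*(-5 + X) = 20 - 4*X)
B(N, J) = -12
T(P) = -72*P (T(P) = (6*(-12))*P = -72*P)
(2772 + 4345)*(1/(2252 - 2794) + T(-61)) = (2772 + 4345)*(1/(2252 - 2794) - 72*(-61)) = 7117*(1/(-542) + 4392) = 7117*(-1/542 + 4392) = 7117*(2380463/542) = 16941755171/542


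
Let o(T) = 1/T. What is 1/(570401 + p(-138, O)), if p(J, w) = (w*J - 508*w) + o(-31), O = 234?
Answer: 31/12996346 ≈ 2.3853e-6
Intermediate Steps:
p(J, w) = -1/31 - 508*w + J*w (p(J, w) = (w*J - 508*w) + 1/(-31) = (J*w - 508*w) - 1/31 = (-508*w + J*w) - 1/31 = -1/31 - 508*w + J*w)
1/(570401 + p(-138, O)) = 1/(570401 + (-1/31 - 508*234 - 138*234)) = 1/(570401 + (-1/31 - 118872 - 32292)) = 1/(570401 - 4686085/31) = 1/(12996346/31) = 31/12996346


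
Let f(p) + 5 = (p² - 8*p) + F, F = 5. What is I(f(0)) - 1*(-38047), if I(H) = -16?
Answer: 38031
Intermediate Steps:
f(p) = p² - 8*p (f(p) = -5 + ((p² - 8*p) + 5) = -5 + (5 + p² - 8*p) = p² - 8*p)
I(f(0)) - 1*(-38047) = -16 - 1*(-38047) = -16 + 38047 = 38031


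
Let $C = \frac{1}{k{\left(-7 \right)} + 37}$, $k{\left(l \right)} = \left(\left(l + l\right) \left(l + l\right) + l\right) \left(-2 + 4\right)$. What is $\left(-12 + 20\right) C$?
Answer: $\frac{8}{415} \approx 0.019277$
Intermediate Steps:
$k{\left(l \right)} = 2 l + 8 l^{2}$ ($k{\left(l \right)} = \left(2 l 2 l + l\right) 2 = \left(4 l^{2} + l\right) 2 = \left(l + 4 l^{2}\right) 2 = 2 l + 8 l^{2}$)
$C = \frac{1}{415}$ ($C = \frac{1}{2 \left(-7\right) \left(1 + 4 \left(-7\right)\right) + 37} = \frac{1}{2 \left(-7\right) \left(1 - 28\right) + 37} = \frac{1}{2 \left(-7\right) \left(-27\right) + 37} = \frac{1}{378 + 37} = \frac{1}{415} \approx 0.0024096$)
$\left(-12 + 20\right) C = \left(-12 + 20\right) \frac{1}{415} = 8 \cdot \frac{1}{415} = \frac{8}{415}$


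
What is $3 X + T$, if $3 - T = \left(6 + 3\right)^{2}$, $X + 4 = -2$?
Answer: $-96$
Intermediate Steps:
$X = -6$ ($X = -4 - 2 = -6$)
$T = -78$ ($T = 3 - \left(6 + 3\right)^{2} = 3 - 9^{2} = 3 - 81 = -78$)
$3 X + T = 3 \left(-6\right) - 78 = -18 - 78 = -96$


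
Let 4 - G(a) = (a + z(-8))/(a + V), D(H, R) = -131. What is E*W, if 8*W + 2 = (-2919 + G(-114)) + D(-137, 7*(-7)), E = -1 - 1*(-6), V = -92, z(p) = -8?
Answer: -1570025/824 ≈ -1905.4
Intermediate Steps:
G(a) = 4 - (-8 + a)/(-92 + a) (G(a) = 4 - (a - 8)/(a - 92) = 4 - (-8 + a)/(-92 + a))
E = 5 (E = -1 + 6 = 5)
W = -314005/824 (W = -¼ + ((-2919 + 3*(-120 - 114)/(-92 - 114)) - 131)/8 = -¼ + ((-2919 + 3*(-234)/(-206)) - 131)/8 = -¼ + ((-2919 + 3*(-1/206)*(-234)) - 131)/8 = -¼ + ((-2919 + 351/103) - 131)/8 = -¼ + (-300306/103 - 131)/8 = -¼ + (⅛)*(-313799/103) = -¼ - 313799/824 = -314005/824 ≈ -381.07)
E*W = 5*(-314005/824) = -1570025/824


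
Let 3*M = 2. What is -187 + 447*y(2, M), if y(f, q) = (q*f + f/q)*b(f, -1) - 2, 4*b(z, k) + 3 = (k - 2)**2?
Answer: 3649/2 ≈ 1824.5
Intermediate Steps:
M = 2/3 (M = (1/3)*2 = 2/3 ≈ 0.66667)
b(z, k) = -3/4 + (-2 + k)**2/4 (b(z, k) = -3/4 + (k - 2)**2/4 = -3/4 + (-2 + k)**2/4)
y(f, q) = -2 + 3*f*q/2 + 3*f/(2*q) (y(f, q) = (q*f + f/q)*(-3/4 + (-2 - 1)**2/4) - 2 = (f*q + f/q)*(-3/4 + (1/4)*(-3)**2) - 2 = (f*q + f/q)*(-3/4 + (1/4)*9) - 2 = (f*q + f/q)*(-3/4 + 9/4) - 2 = (f*q + f/q)*(3/2) - 2 = (3*f*q/2 + 3*f/(2*q)) - 2 = -2 + 3*f*q/2 + 3*f/(2*q))
-187 + 447*y(2, M) = -187 + 447*((3*2 + 2*(-4 + 3*2*(2/3))/3)/(2*(2/3))) = -187 + 447*((1/2)*(3/2)*(6 + 2*(-4 + 4)/3)) = -187 + 447*((1/2)*(3/2)*(6 + (2/3)*0)) = -187 + 447*((1/2)*(3/2)*(6 + 0)) = -187 + 447*((1/2)*(3/2)*6) = -187 + 447*(9/2) = -187 + 4023/2 = 3649/2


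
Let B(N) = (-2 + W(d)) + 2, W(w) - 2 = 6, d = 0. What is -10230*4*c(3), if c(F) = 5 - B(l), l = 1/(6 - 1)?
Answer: 122760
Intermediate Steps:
l = ⅕ (l = 1/5 = ⅕ ≈ 0.20000)
W(w) = 8 (W(w) = 2 + 6 = 8)
B(N) = 8 (B(N) = (-2 + 8) + 2 = 6 + 2 = 8)
c(F) = -3 (c(F) = 5 - 1*8 = 5 - 8 = -3)
-10230*4*c(3) = -10230*4*(-3) = -10230*(-12) = -93*(-1320) = 122760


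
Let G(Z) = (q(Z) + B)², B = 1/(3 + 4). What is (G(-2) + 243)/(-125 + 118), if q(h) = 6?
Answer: -13756/343 ≈ -40.105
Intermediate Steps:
B = ⅐ (B = 1/7 = ⅐ ≈ 0.14286)
G(Z) = 1849/49 (G(Z) = (6 + ⅐)² = (43/7)² = 1849/49)
(G(-2) + 243)/(-125 + 118) = (1849/49 + 243)/(-125 + 118) = (13756/49)/(-7) = (13756/49)*(-⅐) = -13756/343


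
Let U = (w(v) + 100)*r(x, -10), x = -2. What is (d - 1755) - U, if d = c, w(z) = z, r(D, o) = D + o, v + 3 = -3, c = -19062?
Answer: -19689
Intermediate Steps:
v = -6 (v = -3 - 3 = -6)
d = -19062
U = -1128 (U = (-6 + 100)*(-2 - 10) = 94*(-12) = -1128)
(d - 1755) - U = (-19062 - 1755) - 1*(-1128) = -20817 + 1128 = -19689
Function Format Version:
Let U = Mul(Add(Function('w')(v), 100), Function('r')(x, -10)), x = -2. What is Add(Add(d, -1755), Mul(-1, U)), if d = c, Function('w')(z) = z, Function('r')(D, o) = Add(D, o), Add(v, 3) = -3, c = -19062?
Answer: -19689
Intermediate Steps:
v = -6 (v = Add(-3, -3) = -6)
d = -19062
U = -1128 (U = Mul(Add(-6, 100), Add(-2, -10)) = Mul(94, -12) = -1128)
Add(Add(d, -1755), Mul(-1, U)) = Add(Add(-19062, -1755), Mul(-1, -1128)) = Add(-20817, 1128) = -19689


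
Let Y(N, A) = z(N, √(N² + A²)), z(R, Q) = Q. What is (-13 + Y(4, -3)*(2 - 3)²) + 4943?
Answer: 4935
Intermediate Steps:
Y(N, A) = √(A² + N²) (Y(N, A) = √(N² + A²) = √(A² + N²))
(-13 + Y(4, -3)*(2 - 3)²) + 4943 = (-13 + √((-3)² + 4²)*(2 - 3)²) + 4943 = (-13 + √(9 + 16)*(-1)²) + 4943 = (-13 + √25*1) + 4943 = (-13 + 5*1) + 4943 = (-13 + 5) + 4943 = -8 + 4943 = 4935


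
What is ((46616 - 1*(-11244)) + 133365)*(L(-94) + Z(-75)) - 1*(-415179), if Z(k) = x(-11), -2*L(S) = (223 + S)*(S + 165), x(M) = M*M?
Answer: -1704322967/2 ≈ -8.5216e+8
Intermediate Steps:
x(M) = M²
L(S) = -(165 + S)*(223 + S)/2 (L(S) = -(223 + S)*(S + 165)/2 = -(223 + S)*(165 + S)/2 = -(165 + S)*(223 + S)/2)
Z(k) = 121 (Z(k) = (-11)² = 121)
((46616 - 1*(-11244)) + 133365)*(L(-94) + Z(-75)) - 1*(-415179) = ((46616 - 1*(-11244)) + 133365)*((-36795/2 - 194*(-94) - ½*(-94)²) + 121) - 1*(-415179) = ((46616 + 11244) + 133365)*((-36795/2 + 18236 - ½*8836) + 121) + 415179 = (57860 + 133365)*((-36795/2 + 18236 - 4418) + 121) + 415179 = 191225*(-9159/2 + 121) + 415179 = 191225*(-8917/2) + 415179 = -1705153325/2 + 415179 = -1704322967/2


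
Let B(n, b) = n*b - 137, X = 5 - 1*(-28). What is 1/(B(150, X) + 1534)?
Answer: 1/6347 ≈ 0.00015755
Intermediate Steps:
X = 33 (X = 5 + 28 = 33)
B(n, b) = -137 + b*n (B(n, b) = b*n - 137 = -137 + b*n)
1/(B(150, X) + 1534) = 1/((-137 + 33*150) + 1534) = 1/((-137 + 4950) + 1534) = 1/(4813 + 1534) = 1/6347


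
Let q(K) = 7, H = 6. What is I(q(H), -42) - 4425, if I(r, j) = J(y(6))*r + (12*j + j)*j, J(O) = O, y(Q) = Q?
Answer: 18549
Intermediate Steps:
I(r, j) = 6*r + 13*j² (I(r, j) = 6*r + (12*j + j)*j = 6*r + (13*j)*j = 6*r + 13*j²)
I(q(H), -42) - 4425 = (6*7 + 13*(-42)²) - 4425 = (42 + 13*1764) - 4425 = (42 + 22932) - 4425 = 22974 - 4425 = 18549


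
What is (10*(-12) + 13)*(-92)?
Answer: 9844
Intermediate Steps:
(10*(-12) + 13)*(-92) = (-120 + 13)*(-92) = -107*(-92) = 9844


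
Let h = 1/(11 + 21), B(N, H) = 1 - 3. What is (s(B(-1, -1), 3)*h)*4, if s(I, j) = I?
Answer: -¼ ≈ -0.25000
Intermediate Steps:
B(N, H) = -2
h = 1/32 ≈ 0.031250
(s(B(-1, -1), 3)*h)*4 = -2*1/32*4 = -1/16*4 = -¼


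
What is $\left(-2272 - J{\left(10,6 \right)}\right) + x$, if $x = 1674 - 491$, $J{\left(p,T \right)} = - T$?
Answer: $-1083$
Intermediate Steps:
$x = 1183$ ($x = 1674 - 491 = 1183$)
$\left(-2272 - J{\left(10,6 \right)}\right) + x = \left(-2272 - \left(-1\right) 6\right) + 1183 = \left(-2272 - -6\right) + 1183 = \left(-2272 + 6\right) + 1183 = -2266 + 1183 = -1083$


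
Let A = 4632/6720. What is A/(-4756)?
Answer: -193/1331680 ≈ -0.00014493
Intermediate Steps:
A = 193/280 (A = 4632*(1/6720) = 193/280 ≈ 0.68929)
A/(-4756) = (193/280)/(-4756) = (193/280)*(-1/4756) = -193/1331680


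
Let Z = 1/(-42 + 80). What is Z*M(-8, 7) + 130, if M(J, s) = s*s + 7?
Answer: 2498/19 ≈ 131.47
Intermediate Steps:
M(J, s) = 7 + s**2 (M(J, s) = s**2 + 7 = 7 + s**2)
Z = 1/38 ≈ 0.026316
Z*M(-8, 7) + 130 = (7 + 7**2)/38 + 130 = (7 + 49)/38 + 130 = (1/38)*56 + 130 = 28/19 + 130 = 2498/19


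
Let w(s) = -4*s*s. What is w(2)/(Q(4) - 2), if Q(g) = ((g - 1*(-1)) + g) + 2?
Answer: -16/9 ≈ -1.7778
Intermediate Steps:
Q(g) = 3 + 2*g (Q(g) = ((g + 1) + g) + 2 = ((1 + g) + g) + 2 = (1 + 2*g) + 2 = 3 + 2*g)
w(s) = -4*s**2
w(2)/(Q(4) - 2) = (-4*2**2)/((3 + 2*4) - 2) = (-4*4)/((3 + 8) - 2) = -16/(11 - 2) = -16/9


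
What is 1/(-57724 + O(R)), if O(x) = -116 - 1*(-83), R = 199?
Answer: -1/57757 ≈ -1.7314e-5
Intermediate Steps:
O(x) = -33 (O(x) = -116 + 83 = -33)
1/(-57724 + O(R)) = 1/(-57724 - 33) = 1/(-57757) = -1/57757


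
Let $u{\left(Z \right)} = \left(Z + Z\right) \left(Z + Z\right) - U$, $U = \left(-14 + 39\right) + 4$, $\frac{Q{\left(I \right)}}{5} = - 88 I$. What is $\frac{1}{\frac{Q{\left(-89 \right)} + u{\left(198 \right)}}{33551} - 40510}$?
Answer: $- \frac{33551}{1358955063} \approx -2.4689 \cdot 10^{-5}$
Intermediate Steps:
$Q{\left(I \right)} = - 440 I$ ($Q{\left(I \right)} = 5 \left(- 88 I\right) = - 440 I$)
$U = 29$ ($U = 25 + 4 = 29$)
$u{\left(Z \right)} = -29 + 4 Z^{2}$ ($u{\left(Z \right)} = \left(Z + Z\right) \left(Z + Z\right) - 29 = 2 Z 2 Z - 29 = 4 Z^{2} - 29 = -29 + 4 Z^{2}$)
$\frac{1}{\frac{Q{\left(-89 \right)} + u{\left(198 \right)}}{33551} - 40510} = \frac{1}{\frac{\left(-440\right) \left(-89\right) - \left(29 - 4 \cdot 198^{2}\right)}{33551} - 40510} = \frac{1}{\left(39160 + \left(-29 + 4 \cdot 39204\right)\right) \frac{1}{33551} - 40510} = \frac{1}{\left(39160 + \left(-29 + 156816\right)\right) \frac{1}{33551} - 40510} = \frac{1}{\left(39160 + 156787\right) \frac{1}{33551} - 40510} = \frac{1}{195947 \cdot \frac{1}{33551} - 40510} = \frac{1}{\frac{195947}{33551} - 40510} = \frac{1}{- \frac{1358955063}{33551}} = - \frac{33551}{1358955063}$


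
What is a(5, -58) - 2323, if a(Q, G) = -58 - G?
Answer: -2323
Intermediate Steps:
a(5, -58) - 2323 = (-58 - 1*(-58)) - 2323 = (-58 + 58) - 2323 = 0 - 2323 = -2323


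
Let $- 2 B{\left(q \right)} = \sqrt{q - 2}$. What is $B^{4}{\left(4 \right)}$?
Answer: $\frac{1}{4} \approx 0.25$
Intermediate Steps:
$B{\left(q \right)} = - \frac{\sqrt{-2 + q}}{2}$ ($B{\left(q \right)} = - \frac{\sqrt{q - 2}}{2} = - \frac{\sqrt{-2 + q}}{2}$)
$B^{4}{\left(4 \right)} = \left(- \frac{\sqrt{-2 + 4}}{2}\right)^{4} = \left(- \frac{\sqrt{2}}{2}\right)^{4} = \frac{1}{4}$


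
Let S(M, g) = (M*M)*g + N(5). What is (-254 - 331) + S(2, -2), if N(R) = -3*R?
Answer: -608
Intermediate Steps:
S(M, g) = -15 + g*M² (S(M, g) = (M*M)*g - 3*5 = M²*g - 15 = g*M² - 15 = -15 + g*M²)
(-254 - 331) + S(2, -2) = (-254 - 331) + (-15 - 2*2²) = -585 + (-15 - 2*4) = -585 + (-15 - 8) = -585 - 23 = -608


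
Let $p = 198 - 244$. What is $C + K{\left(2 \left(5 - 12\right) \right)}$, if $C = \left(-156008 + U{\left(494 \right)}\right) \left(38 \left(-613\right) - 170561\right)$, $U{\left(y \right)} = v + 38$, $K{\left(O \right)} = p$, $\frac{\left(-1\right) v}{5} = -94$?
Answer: $30144452454$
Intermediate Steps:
$p = -46$
$v = 470$ ($v = \left(-5\right) \left(-94\right) = 470$)
$K{\left(O \right)} = -46$
$U{\left(y \right)} = 508$ ($U{\left(y \right)} = 470 + 38 = 508$)
$C = 30144452500$ ($C = \left(-156008 + 508\right) \left(38 \left(-613\right) - 170561\right) = - 155500 \left(-23294 - 170561\right) = \left(-155500\right) \left(-193855\right) = 30144452500$)
$C + K{\left(2 \left(5 - 12\right) \right)} = 30144452500 - 46 = 30144452454$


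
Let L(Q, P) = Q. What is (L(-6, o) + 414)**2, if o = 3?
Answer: 166464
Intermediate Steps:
(L(-6, o) + 414)**2 = (-6 + 414)**2 = 408**2 = 166464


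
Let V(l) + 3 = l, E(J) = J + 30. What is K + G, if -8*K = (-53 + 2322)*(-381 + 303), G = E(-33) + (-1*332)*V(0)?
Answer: 92463/4 ≈ 23116.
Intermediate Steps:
E(J) = 30 + J
V(l) = -3 + l
G = 993 (G = (30 - 33) + (-1*332)*(-3 + 0) = -3 - 332*(-3) = -3 + 996 = 993)
K = 88491/4 (K = -(-53 + 2322)*(-381 + 303)/8 = -2269*(-78)/8 = -⅛*(-176982) = 88491/4 ≈ 22123.)
K + G = 88491/4 + 993 = 92463/4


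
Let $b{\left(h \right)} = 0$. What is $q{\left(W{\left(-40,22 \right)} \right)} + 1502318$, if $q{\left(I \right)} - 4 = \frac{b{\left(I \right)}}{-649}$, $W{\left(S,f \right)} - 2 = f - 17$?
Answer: $1502322$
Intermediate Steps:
$W{\left(S,f \right)} = -15 + f$ ($W{\left(S,f \right)} = 2 + \left(f - 17\right) = 2 + \left(-17 + f\right) = -15 + f$)
$q{\left(I \right)} = 4$ ($q{\left(I \right)} = 4 + \frac{0}{-649} = 4 + 0 \left(- \frac{1}{649}\right) = 4 + 0 = 4$)
$q{\left(W{\left(-40,22 \right)} \right)} + 1502318 = 4 + 1502318 = 1502322$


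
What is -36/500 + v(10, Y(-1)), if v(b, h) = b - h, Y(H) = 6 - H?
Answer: 366/125 ≈ 2.9280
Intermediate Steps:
-36/500 + v(10, Y(-1)) = -36/500 + (10 - (6 - 1*(-1))) = -36*1/500 + (10 - (6 + 1)) = -9/125 + (10 - 1*7) = -9/125 + (10 - 7) = -9/125 + 3 = 366/125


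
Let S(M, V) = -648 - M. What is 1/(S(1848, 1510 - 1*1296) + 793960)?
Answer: 1/791464 ≈ 1.2635e-6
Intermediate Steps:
1/(S(1848, 1510 - 1*1296) + 793960) = 1/((-648 - 1*1848) + 793960) = 1/((-648 - 1848) + 793960) = 1/(-2496 + 793960) = 1/791464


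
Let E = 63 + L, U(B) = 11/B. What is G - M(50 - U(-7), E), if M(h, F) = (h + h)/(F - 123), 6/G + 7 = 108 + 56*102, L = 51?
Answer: 4197364/366219 ≈ 11.461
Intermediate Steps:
E = 114 (E = 63 + 51 = 114)
G = 6/5813 (G = 6/(-7 + (108 + 56*102)) = 6/(-7 + (108 + 5712)) = 6/(-7 + 5820) = 6/5813 ≈ 0.0010322)
M(h, F) = 2*h/(-123 + F) (M(h, F) = (2*h)/(-123 + F) = 2*h/(-123 + F))
G - M(50 - U(-7), E) = 6/5813 - 2*(50 - 11/(-7))/(-123 + 114) = 6/5813 - 2*(50 - 11*(-1)/7)/(-9) = 6/5813 - 2*(50 - 1*(-11/7))*(-1)/9 = 6/5813 - 2*(50 + 11/7)*(-1)/9 = 6/5813 - 2*361*(-1)/(7*9) = 6/5813 - 1*(-722/63) = 6/5813 + 722/63 = 4197364/366219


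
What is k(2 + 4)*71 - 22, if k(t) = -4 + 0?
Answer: -306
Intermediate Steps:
k(t) = -4
k(2 + 4)*71 - 22 = -4*71 - 22 = -284 - 22 = -306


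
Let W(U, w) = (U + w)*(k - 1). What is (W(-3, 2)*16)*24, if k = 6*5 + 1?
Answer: -11520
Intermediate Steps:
k = 31 (k = 30 + 1 = 31)
W(U, w) = 30*U + 30*w (W(U, w) = (U + w)*(31 - 1) = (U + w)*30 = 30*U + 30*w)
(W(-3, 2)*16)*24 = ((30*(-3) + 30*2)*16)*24 = ((-90 + 60)*16)*24 = -30*16*24 = -480*24 = -11520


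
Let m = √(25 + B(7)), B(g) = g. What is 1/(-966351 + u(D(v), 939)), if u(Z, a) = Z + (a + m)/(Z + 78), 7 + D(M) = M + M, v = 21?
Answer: -12338782897/11923060801887329 - 452*√2/11923060801887329 ≈ -1.0349e-6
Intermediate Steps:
m = 4*√2 (m = √(25 + 7) = √32 = 4*√2 ≈ 5.6569)
D(M) = -7 + 2*M (D(M) = -7 + (M + M) = -7 + 2*M)
u(Z, a) = Z + (a + 4*√2)/(78 + Z) (u(Z, a) = Z + (a + 4*√2)/(Z + 78) = Z + (a + 4*√2)/(78 + Z))
1/(-966351 + u(D(v), 939)) = 1/(-966351 + (939 + (-7 + 2*21)² + 4*√2 + 78*(-7 + 2*21))/(78 + (-7 + 2*21))) = 1/(-966351 + (939 + (-7 + 42)² + 4*√2 + 78*(-7 + 42))/(78 + (-7 + 42))) = 1/(-966351 + (939 + 35² + 4*√2 + 78*35)/(78 + 35)) = 1/(-966351 + (939 + 1225 + 4*√2 + 2730)/113) = 1/(-966351 + (4894 + 4*√2)/113) = 1/(-966351 + (4894/113 + 4*√2/113)) = 1/(-109192769/113 + 4*√2/113)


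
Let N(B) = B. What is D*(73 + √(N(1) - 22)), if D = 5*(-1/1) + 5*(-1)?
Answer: -730 - 10*I*√21 ≈ -730.0 - 45.826*I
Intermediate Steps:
D = -10 (D = 5*(-1*1) - 5 = 5*(-1) - 5 = -5 - 5 = -10)
D*(73 + √(N(1) - 22)) = -10*(73 + √(1 - 22)) = -10*(73 + √(-21)) = -10*(73 + I*√21) = -730 - 10*I*√21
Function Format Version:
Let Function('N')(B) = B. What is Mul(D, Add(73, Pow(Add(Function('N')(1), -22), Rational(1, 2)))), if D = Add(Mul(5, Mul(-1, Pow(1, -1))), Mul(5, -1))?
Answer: Add(-730, Mul(-10, I, Pow(21, Rational(1, 2)))) ≈ Add(-730.00, Mul(-45.826, I))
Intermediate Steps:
D = -10 (D = Add(Mul(5, Mul(-1, 1)), -5) = Add(Mul(5, -1), -5) = Add(-5, -5) = -10)
Mul(D, Add(73, Pow(Add(Function('N')(1), -22), Rational(1, 2)))) = Mul(-10, Add(73, Pow(Add(1, -22), Rational(1, 2)))) = Mul(-10, Add(73, Pow(-21, Rational(1, 2)))) = Mul(-10, Add(73, Mul(I, Pow(21, Rational(1, 2))))) = Add(-730, Mul(-10, I, Pow(21, Rational(1, 2))))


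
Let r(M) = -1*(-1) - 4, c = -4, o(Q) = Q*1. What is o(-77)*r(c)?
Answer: 231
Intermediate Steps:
o(Q) = Q
r(M) = -3 (r(M) = 1 - 4 = -3)
o(-77)*r(c) = -77*(-3) = 231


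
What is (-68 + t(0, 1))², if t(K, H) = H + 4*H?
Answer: 3969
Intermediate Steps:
t(K, H) = 5*H
(-68 + t(0, 1))² = (-68 + 5*1)² = (-68 + 5)² = (-63)² = 3969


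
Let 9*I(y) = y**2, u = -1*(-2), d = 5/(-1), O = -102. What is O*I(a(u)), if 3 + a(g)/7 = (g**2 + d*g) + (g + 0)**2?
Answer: -41650/3 ≈ -13883.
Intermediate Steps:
d = -5 (d = 5*(-1) = -5)
u = 2
a(g) = -21 - 35*g + 14*g**2 (a(g) = -21 + 7*((g**2 - 5*g) + (g + 0)**2) = -21 + 7*((g**2 - 5*g) + g**2) = -21 + 7*(-5*g + 2*g**2) = -21 + (-35*g + 14*g**2) = -21 - 35*g + 14*g**2)
I(y) = y**2/9
O*I(a(u)) = -34*(-21 - 35*2 + 14*2**2)**2/3 = -34*(-21 - 70 + 14*4)**2/3 = -34*(-21 - 70 + 56)**2/3 = -34*(-35)**2/3 = -34*1225/3 = -102*1225/9 = -41650/3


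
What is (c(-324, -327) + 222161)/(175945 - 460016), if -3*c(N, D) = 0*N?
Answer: -222161/284071 ≈ -0.78206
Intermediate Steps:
c(N, D) = 0 (c(N, D) = -0*N = -⅓*0 = 0)
(c(-324, -327) + 222161)/(175945 - 460016) = (0 + 222161)/(175945 - 460016) = 222161/(-284071) = 222161*(-1/284071) = -222161/284071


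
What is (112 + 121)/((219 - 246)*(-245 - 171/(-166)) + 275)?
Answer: 38678/1139123 ≈ 0.033954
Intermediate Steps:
(112 + 121)/((219 - 246)*(-245 - 171/(-166)) + 275) = 233/(-27*(-245 - 171*(-1/166)) + 275) = 233/(-27*(-245 + 171/166) + 275) = 233/(-27*(-40499/166) + 275) = 233/(1093473/166 + 275) = 233/(1139123/166) = 233*(166/1139123) = 38678/1139123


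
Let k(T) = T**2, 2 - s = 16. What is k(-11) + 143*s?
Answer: -1881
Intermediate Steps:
s = -14 (s = 2 - 1*16 = 2 - 16 = -14)
k(-11) + 143*s = (-11)**2 + 143*(-14) = 121 - 2002 = -1881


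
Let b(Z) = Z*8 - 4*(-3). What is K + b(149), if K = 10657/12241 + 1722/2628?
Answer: 6463496765/5361558 ≈ 1205.5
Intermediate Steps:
K = 8180933/5361558 (K = 10657*(1/12241) + 1722*(1/2628) = 10657/12241 + 287/438 = 8180933/5361558 ≈ 1.5259)
b(Z) = 12 + 8*Z (b(Z) = 8*Z + 12 = 12 + 8*Z)
K + b(149) = 8180933/5361558 + (12 + 8*149) = 8180933/5361558 + (12 + 1192) = 8180933/5361558 + 1204 = 6463496765/5361558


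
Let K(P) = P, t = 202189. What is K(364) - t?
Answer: -201825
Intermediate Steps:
K(364) - t = 364 - 1*202189 = 364 - 202189 = -201825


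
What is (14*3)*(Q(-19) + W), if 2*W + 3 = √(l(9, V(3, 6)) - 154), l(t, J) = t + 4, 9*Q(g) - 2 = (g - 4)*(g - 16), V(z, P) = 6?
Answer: 3703 + 21*I*√141 ≈ 3703.0 + 249.36*I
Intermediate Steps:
Q(g) = 2/9 + (-16 + g)*(-4 + g)/9 (Q(g) = 2/9 + ((g - 4)*(g - 16))/9 = 2/9 + ((-4 + g)*(-16 + g))/9 = 2/9 + ((-16 + g)*(-4 + g))/9 = 2/9 + (-16 + g)*(-4 + g)/9)
l(t, J) = 4 + t
W = -3/2 + I*√141/2 (W = -3/2 + √((4 + 9) - 154)/2 = -3/2 + √(13 - 154)/2 = -3/2 + √(-141)/2 = -3/2 + (I*√141)/2 = -3/2 + I*√141/2 ≈ -1.5 + 5.9372*I)
(14*3)*(Q(-19) + W) = (14*3)*((22/3 - 20/9*(-19) + (⅑)*(-19)²) + (-3/2 + I*√141/2)) = 42*((22/3 + 380/9 + (⅑)*361) + (-3/2 + I*√141/2)) = 42*((22/3 + 380/9 + 361/9) + (-3/2 + I*√141/2)) = 42*(269/3 + (-3/2 + I*√141/2)) = 42*(529/6 + I*√141/2) = 3703 + 21*I*√141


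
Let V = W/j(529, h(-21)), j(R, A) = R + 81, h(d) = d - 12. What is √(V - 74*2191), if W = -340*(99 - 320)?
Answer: 2*I*√150710565/61 ≈ 402.51*I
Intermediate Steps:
h(d) = -12 + d
j(R, A) = 81 + R
W = 75140 (W = -340*(-221) = 75140)
V = 7514/61 (V = 75140/(81 + 529) = 75140/610 = 75140*(1/610) = 7514/61 ≈ 123.18)
√(V - 74*2191) = √(7514/61 - 74*2191) = √(7514/61 - 162134) = √(-9882660/61) = 2*I*√150710565/61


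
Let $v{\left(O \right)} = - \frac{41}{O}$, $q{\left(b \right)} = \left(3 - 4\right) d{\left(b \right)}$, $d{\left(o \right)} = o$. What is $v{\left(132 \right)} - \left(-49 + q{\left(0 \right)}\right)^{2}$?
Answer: $- \frac{316973}{132} \approx -2401.3$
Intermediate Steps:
$q{\left(b \right)} = - b$ ($q{\left(b \right)} = \left(3 - 4\right) b = - b$)
$v{\left(132 \right)} - \left(-49 + q{\left(0 \right)}\right)^{2} = - \frac{41}{132} - \left(-49 - 0\right)^{2} = \left(-41\right) \frac{1}{132} - \left(-49 + 0\right)^{2} = - \frac{41}{132} - \left(-49\right)^{2} = - \frac{41}{132} - 2401 = - \frac{316973}{132}$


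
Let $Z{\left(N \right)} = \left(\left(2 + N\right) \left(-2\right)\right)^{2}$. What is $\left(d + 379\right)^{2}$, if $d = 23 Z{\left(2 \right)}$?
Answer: $3426201$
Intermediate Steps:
$Z{\left(N \right)} = \left(-4 - 2 N\right)^{2}$
$d = 1472$ ($d = 23 \cdot 4 \left(2 + 2\right)^{2} = 23 \cdot 4 \cdot 4^{2} = 23 \cdot 4 \cdot 16 = 23 \cdot 64 = 1472$)
$\left(d + 379\right)^{2} = \left(1472 + 379\right)^{2} = 1851^{2} = 3426201$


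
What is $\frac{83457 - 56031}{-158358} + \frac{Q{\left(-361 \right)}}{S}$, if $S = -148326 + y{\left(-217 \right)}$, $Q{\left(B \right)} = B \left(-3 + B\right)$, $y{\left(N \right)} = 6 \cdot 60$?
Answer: $- \frac{22771969}{21457509} \approx -1.0613$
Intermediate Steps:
$y{\left(N \right)} = 360$
$S = -147966$ ($S = -148326 + 360 = -147966$)
$\frac{83457 - 56031}{-158358} + \frac{Q{\left(-361 \right)}}{S} = \frac{83457 - 56031}{-158358} + \frac{\left(-361\right) \left(-3 - 361\right)}{-147966} = 27426 \left(- \frac{1}{158358}\right) + \left(-361\right) \left(-364\right) \left(- \frac{1}{147966}\right) = - \frac{4571}{26393} + 131404 \left(- \frac{1}{147966}\right) = - \frac{4571}{26393} - \frac{722}{813} = - \frac{22771969}{21457509}$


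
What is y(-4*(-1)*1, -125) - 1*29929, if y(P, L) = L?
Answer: -30054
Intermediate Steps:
y(-4*(-1)*1, -125) - 1*29929 = -125 - 1*29929 = -125 - 29929 = -30054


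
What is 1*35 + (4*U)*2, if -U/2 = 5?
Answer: -45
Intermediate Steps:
U = -10 (U = -2*5 = -10)
1*35 + (4*U)*2 = 1*35 + (4*(-10))*2 = 35 - 40*2 = 35 - 80 = -45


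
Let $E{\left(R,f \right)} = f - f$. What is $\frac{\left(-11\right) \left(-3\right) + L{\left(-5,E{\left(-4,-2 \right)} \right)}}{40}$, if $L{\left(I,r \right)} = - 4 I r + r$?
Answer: $\frac{33}{40} \approx 0.825$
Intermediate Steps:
$E{\left(R,f \right)} = 0$
$L{\left(I,r \right)} = r - 4 I r$ ($L{\left(I,r \right)} = - 4 I r + r = r - 4 I r$)
$\frac{\left(-11\right) \left(-3\right) + L{\left(-5,E{\left(-4,-2 \right)} \right)}}{40} = \frac{\left(-11\right) \left(-3\right) + 0 \left(1 - -20\right)}{40} = \frac{33 + 0 \left(1 + 20\right)}{40} = \frac{33 + 0 \cdot 21}{40} = \frac{33 + 0}{40} = \frac{1}{40} \cdot 33 = \frac{33}{40}$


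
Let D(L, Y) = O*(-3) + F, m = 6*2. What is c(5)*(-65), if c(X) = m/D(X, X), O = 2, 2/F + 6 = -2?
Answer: 624/5 ≈ 124.80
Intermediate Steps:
F = -¼ (F = 2/(-6 - 2) = 2/(-8) = 2*(-⅛) = -¼ ≈ -0.25000)
m = 12
D(L, Y) = -25/4 (D(L, Y) = 2*(-3) - ¼ = -6 - ¼ = -25/4)
c(X) = -48/25 (c(X) = 12/(-25/4) = 12*(-4/25) = -48/25)
c(5)*(-65) = -48/25*(-65) = 624/5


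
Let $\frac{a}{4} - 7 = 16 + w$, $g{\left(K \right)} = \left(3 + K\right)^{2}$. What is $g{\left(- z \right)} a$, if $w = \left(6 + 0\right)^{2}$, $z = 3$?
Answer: $0$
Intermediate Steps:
$w = 36$ ($w = 6^{2} = 36$)
$a = 236$ ($a = 28 + 4 \left(16 + 36\right) = 28 + 4 \cdot 52 = 28 + 208 = 236$)
$g{\left(- z \right)} a = \left(3 - 3\right)^{2} \cdot 236 = 0^{2} \cdot 236 = 0 \cdot 236 = 0$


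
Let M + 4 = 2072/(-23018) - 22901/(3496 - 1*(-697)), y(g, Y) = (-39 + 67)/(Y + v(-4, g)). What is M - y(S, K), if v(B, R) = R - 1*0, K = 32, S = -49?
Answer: -381457997/48257237 ≈ -7.9047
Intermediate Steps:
v(B, R) = R (v(B, R) = R + 0 = R)
y(g, Y) = 28/(Y + g) (y(g, Y) = (-39 + 67)/(Y + g) = 28/(Y + g))
M = -460940505/48257237 (M = -4 + (2072/(-23018) - 22901/(3496 - 1*(-697))) = -4 + (2072*(-1/23018) - 22901/(3496 + 697)) = -4 + (-1036/11509 - 22901/4193) = -4 - 267911557/48257237 = -460940505/48257237 ≈ -9.5517)
M - y(S, K) = -460940505/48257237 - 28/(32 - 49) = -460940505/48257237 - 28/(-17) = -460940505/48257237 - 28*(-1)/17 = -460940505/48257237 - 1*(-28/17) = -460940505/48257237 + 28/17 = -381457997/48257237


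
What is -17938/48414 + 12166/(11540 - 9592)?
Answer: 138515375/23577618 ≈ 5.8749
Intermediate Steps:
-17938/48414 + 12166/(11540 - 9592) = -17938*1/48414 + 12166/1948 = -8969/24207 + 12166*(1/1948) = -8969/24207 + 6083/974 = 138515375/23577618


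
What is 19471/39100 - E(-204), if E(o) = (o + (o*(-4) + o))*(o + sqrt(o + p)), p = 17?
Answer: 3254390671/39100 - 408*I*sqrt(187) ≈ 83233.0 - 5579.3*I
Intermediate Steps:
E(o) = -2*o*(o + sqrt(17 + o)) (E(o) = (o + (o*(-4) + o))*(o + sqrt(o + 17)) = (o + (-4*o + o))*(o + sqrt(17 + o)) = (o - 3*o)*(o + sqrt(17 + o)) = (-2*o)*(o + sqrt(17 + o)) = -2*o*(o + sqrt(17 + o)))
19471/39100 - E(-204) = 19471/39100 - (-2)*(-204)*(-204 + sqrt(17 - 204)) = 19471*(1/39100) - (-2)*(-204)*(-204 + sqrt(-187)) = 19471/39100 - (-2)*(-204)*(-204 + I*sqrt(187)) = 19471/39100 - (-83232 + 408*I*sqrt(187)) = 19471/39100 + (83232 - 408*I*sqrt(187)) = 3254390671/39100 - 408*I*sqrt(187)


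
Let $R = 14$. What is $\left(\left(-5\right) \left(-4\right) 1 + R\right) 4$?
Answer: $136$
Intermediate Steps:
$\left(\left(-5\right) \left(-4\right) 1 + R\right) 4 = \left(\left(-5\right) \left(-4\right) 1 + 14\right) 4 = \left(20 \cdot 1 + 14\right) 4 = \left(20 + 14\right) 4 = 34 \cdot 4 = 136$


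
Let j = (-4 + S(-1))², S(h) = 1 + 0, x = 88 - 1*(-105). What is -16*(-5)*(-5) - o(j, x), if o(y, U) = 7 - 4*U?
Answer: 365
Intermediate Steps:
x = 193 (x = 88 + 105 = 193)
S(h) = 1
j = 9 (j = (-4 + 1)² = (-3)² = 9)
-16*(-5)*(-5) - o(j, x) = -16*(-5)*(-5) - (7 - 4*193) = 80*(-5) - (7 - 772) = -400 - 1*(-765) = -400 + 765 = 365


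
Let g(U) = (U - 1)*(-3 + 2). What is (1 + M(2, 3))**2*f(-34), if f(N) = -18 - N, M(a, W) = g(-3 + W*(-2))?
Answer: 1936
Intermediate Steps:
g(U) = 1 - U (g(U) = (-1 + U)*(-1) = 1 - U)
M(a, W) = 4 + 2*W (M(a, W) = 1 - (-3 + W*(-2)) = 1 - (-3 - 2*W) = 1 + (3 + 2*W) = 4 + 2*W)
(1 + M(2, 3))**2*f(-34) = (1 + (4 + 2*3))**2*(-18 - 1*(-34)) = (1 + (4 + 6))**2*(-18 + 34) = (1 + 10)**2*16 = 11**2*16 = 121*16 = 1936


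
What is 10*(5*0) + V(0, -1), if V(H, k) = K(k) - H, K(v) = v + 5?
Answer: 4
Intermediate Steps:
K(v) = 5 + v
V(H, k) = 5 + k - H (V(H, k) = (5 + k) - H = 5 + k - H)
10*(5*0) + V(0, -1) = 10*(5*0) + (5 - 1 - 1*0) = 10*0 + (5 - 1 + 0) = 0 + 4 = 4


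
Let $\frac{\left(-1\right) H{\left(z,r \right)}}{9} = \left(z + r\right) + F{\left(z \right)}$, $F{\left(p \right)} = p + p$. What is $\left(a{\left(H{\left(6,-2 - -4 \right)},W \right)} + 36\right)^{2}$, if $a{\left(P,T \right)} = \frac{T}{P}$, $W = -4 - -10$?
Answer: $\frac{1164241}{900} \approx 1293.6$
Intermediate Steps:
$F{\left(p \right)} = 2 p$
$H{\left(z,r \right)} = - 27 z - 9 r$ ($H{\left(z,r \right)} = - 9 \left(\left(z + r\right) + 2 z\right) = - 9 \left(\left(r + z\right) + 2 z\right) = - 9 \left(r + 3 z\right) = - 27 z - 9 r$)
$W = 6$ ($W = -4 + 10 = 6$)
$\left(a{\left(H{\left(6,-2 - -4 \right)},W \right)} + 36\right)^{2} = \left(\frac{6}{\left(-27\right) 6 - 9 \left(-2 - -4\right)} + 36\right)^{2} = \left(\frac{6}{-162 - 9 \left(-2 + 4\right)} + 36\right)^{2} = \left(\frac{6}{-162 - 18} + 36\right)^{2} = \left(\frac{6}{-180} + 36\right)^{2} = \left(6 \left(- \frac{1}{180}\right) + 36\right)^{2} = \left(- \frac{1}{30} + 36\right)^{2} = \left(\frac{1079}{30}\right)^{2} = \frac{1164241}{900}$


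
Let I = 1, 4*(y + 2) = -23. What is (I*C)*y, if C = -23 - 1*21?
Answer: 341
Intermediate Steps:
y = -31/4 (y = -2 + (1/4)*(-23) = -2 - 23/4 = -31/4 ≈ -7.7500)
C = -44 (C = -23 - 21 = -44)
(I*C)*y = (1*(-44))*(-31/4) = -44*(-31/4) = 341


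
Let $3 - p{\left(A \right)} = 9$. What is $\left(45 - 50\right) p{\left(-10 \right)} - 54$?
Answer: $-24$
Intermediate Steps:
$p{\left(A \right)} = -6$ ($p{\left(A \right)} = 3 - 9 = -6$)
$\left(45 - 50\right) p{\left(-10 \right)} - 54 = \left(45 - 50\right) \left(-6\right) - 54 = \left(-5\right) \left(-6\right) - 54 = 30 - 54 = -24$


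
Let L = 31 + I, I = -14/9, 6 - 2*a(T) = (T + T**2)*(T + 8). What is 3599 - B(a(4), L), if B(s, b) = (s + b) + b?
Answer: 32914/9 ≈ 3657.1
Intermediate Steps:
a(T) = 3 - (8 + T)*(T + T**2)/2 (a(T) = 3 - (T + T**2)*(T + 8)/2 = 3 - (T + T**2)*(8 + T)/2 = 3 - (8 + T)*(T + T**2)/2)
I = -14/9 (I = -14*1/9 = -14/9 ≈ -1.5556)
L = 265/9 (L = 31 - 14/9 = 265/9 ≈ 29.444)
B(s, b) = s + 2*b (B(s, b) = (b + s) + b = s + 2*b)
3599 - B(a(4), L) = 3599 - ((3 - 4*4 - 9/2*4**2 - 1/2*4**3) + 2*(265/9)) = 3599 - ((3 - 16 - 9/2*16 - 1/2*64) + 530/9) = 3599 - ((3 - 16 - 72 - 32) + 530/9) = 3599 - (-117 + 530/9) = 3599 - 1*(-523/9) = 3599 + 523/9 = 32914/9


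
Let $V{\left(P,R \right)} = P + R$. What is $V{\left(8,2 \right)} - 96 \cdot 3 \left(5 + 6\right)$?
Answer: $-3158$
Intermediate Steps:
$V{\left(8,2 \right)} - 96 \cdot 3 \left(5 + 6\right) = \left(8 + 2\right) - 96 \cdot 3 \left(5 + 6\right) = 10 - 96 \cdot 3 \cdot 11 = 10 - 3168 = -3158$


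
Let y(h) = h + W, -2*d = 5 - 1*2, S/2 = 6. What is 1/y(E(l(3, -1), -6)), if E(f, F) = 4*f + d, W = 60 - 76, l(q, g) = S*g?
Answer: -2/131 ≈ -0.015267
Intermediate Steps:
S = 12 (S = 2*6 = 12)
l(q, g) = 12*g
W = -16
d = -3/2 (d = -(5 - 1*2)/2 = -(5 - 2)/2 = -½*3 = -3/2 ≈ -1.5000)
E(f, F) = -3/2 + 4*f (E(f, F) = 4*f - 3/2 = -3/2 + 4*f)
y(h) = -16 + h (y(h) = h - 16 = -16 + h)
1/y(E(l(3, -1), -6)) = 1/(-16 + (-3/2 + 4*(12*(-1)))) = 1/(-16 + (-3/2 + 4*(-12))) = 1/(-16 + (-3/2 - 48)) = 1/(-16 - 99/2) = 1/(-131/2) = -2/131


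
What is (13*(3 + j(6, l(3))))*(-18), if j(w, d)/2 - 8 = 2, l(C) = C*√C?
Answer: -5382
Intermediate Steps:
l(C) = C^(3/2)
j(w, d) = 20 (j(w, d) = 16 + 2*2 = 16 + 4 = 20)
(13*(3 + j(6, l(3))))*(-18) = (13*(3 + 20))*(-18) = (13*23)*(-18) = 299*(-18) = -5382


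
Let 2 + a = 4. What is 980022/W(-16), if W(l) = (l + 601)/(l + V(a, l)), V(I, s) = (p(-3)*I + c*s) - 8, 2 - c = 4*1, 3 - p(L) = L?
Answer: 1306696/39 ≈ 33505.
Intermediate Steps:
a = 2 (a = -2 + 4 = 2)
p(L) = 3 - L
c = -2 (c = 2 - 4 = -2)
V(I, s) = -8 - 2*s + 6*I (V(I, s) = ((3 - 1*(-3))*I - 2*s) - 8 = ((3 + 3)*I - 2*s) - 8 = (6*I - 2*s) - 8 = (-2*s + 6*I) - 8 = -8 - 2*s + 6*I)
W(l) = (601 + l)/(4 - l) (W(l) = (l + 601)/(l + (-8 - 2*l + 6*2)) = (601 + l)/(l + (-8 - 2*l + 12)) = (601 + l)/(l + (4 - 2*l)) = (601 + l)/(4 - l))
980022/W(-16) = 980022/(((-601 - 1*(-16))/(-4 - 16))) = 980022/(((-601 + 16)/(-20))) = 980022/((-1/20*(-585))) = 980022/(117/4) = 980022*(4/117) = 1306696/39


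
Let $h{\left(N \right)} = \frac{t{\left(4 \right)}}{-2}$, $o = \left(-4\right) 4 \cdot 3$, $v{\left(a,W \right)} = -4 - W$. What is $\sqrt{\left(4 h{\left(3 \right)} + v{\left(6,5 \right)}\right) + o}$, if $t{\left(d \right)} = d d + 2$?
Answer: $i \sqrt{93} \approx 9.6436 i$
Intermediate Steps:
$t{\left(d \right)} = 2 + d^{2}$ ($t{\left(d \right)} = d^{2} + 2 = 2 + d^{2}$)
$o = -48$ ($o = \left(-16\right) 3 = -48$)
$h{\left(N \right)} = -9$ ($h{\left(N \right)} = \frac{2 + 4^{2}}{-2} = \left(2 + 16\right) \left(- \frac{1}{2}\right) = 18 \left(- \frac{1}{2}\right) = -9$)
$\sqrt{\left(4 h{\left(3 \right)} + v{\left(6,5 \right)}\right) + o} = \sqrt{\left(4 \left(-9\right) - 9\right) - 48} = \sqrt{\left(-36 - 9\right) - 48} = \sqrt{-45 - 48} = \sqrt{-93} = i \sqrt{93}$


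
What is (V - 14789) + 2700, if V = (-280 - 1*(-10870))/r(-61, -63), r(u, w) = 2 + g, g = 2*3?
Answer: -43061/4 ≈ -10765.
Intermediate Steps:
g = 6
r(u, w) = 8 (r(u, w) = 2 + 6 = 8)
V = 5295/4 (V = (-280 - 1*(-10870))/8 = (-280 + 10870)*(⅛) = 10590*(⅛) = 5295/4 ≈ 1323.8)
(V - 14789) + 2700 = (5295/4 - 14789) + 2700 = -53861/4 + 2700 = -43061/4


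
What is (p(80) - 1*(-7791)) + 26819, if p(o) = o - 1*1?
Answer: 34689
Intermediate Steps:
p(o) = -1 + o (p(o) = o - 1 = -1 + o)
(p(80) - 1*(-7791)) + 26819 = ((-1 + 80) - 1*(-7791)) + 26819 = (79 + 7791) + 26819 = 7870 + 26819 = 34689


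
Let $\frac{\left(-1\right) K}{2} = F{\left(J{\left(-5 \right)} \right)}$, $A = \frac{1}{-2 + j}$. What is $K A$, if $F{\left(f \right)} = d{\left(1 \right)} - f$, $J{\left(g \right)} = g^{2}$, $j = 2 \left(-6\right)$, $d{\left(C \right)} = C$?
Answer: $- \frac{24}{7} \approx -3.4286$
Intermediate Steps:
$j = -12$
$F{\left(f \right)} = 1 - f$
$A = - \frac{1}{14}$ ($A = \frac{1}{-2 - 12} = \frac{1}{-14} = - \frac{1}{14} \approx -0.071429$)
$K = 48$ ($K = - 2 \left(1 - \left(-5\right)^{2}\right) = - 2 \left(1 - 25\right) = \left(-2\right) \left(-24\right) = 48$)
$K A = 48 \left(- \frac{1}{14}\right) = - \frac{24}{7}$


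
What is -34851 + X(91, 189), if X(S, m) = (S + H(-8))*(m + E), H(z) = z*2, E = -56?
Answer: -24876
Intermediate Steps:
H(z) = 2*z
X(S, m) = (-56 + m)*(-16 + S) (X(S, m) = (S + 2*(-8))*(m - 56) = (S - 16)*(-56 + m) = (-16 + S)*(-56 + m) = (-56 + m)*(-16 + S))
-34851 + X(91, 189) = -34851 + (896 - 56*91 - 16*189 + 91*189) = -34851 + (896 - 5096 - 3024 + 17199) = -34851 + 9975 = -24876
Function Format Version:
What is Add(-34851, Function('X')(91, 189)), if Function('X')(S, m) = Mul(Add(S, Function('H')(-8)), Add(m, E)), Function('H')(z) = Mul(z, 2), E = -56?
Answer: -24876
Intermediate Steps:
Function('H')(z) = Mul(2, z)
Function('X')(S, m) = Mul(Add(-56, m), Add(-16, S)) (Function('X')(S, m) = Mul(Add(S, Mul(2, -8)), Add(m, -56)) = Mul(Add(S, -16), Add(-56, m)) = Mul(Add(-16, S), Add(-56, m)) = Mul(Add(-56, m), Add(-16, S)))
Add(-34851, Function('X')(91, 189)) = Add(-34851, Add(896, Mul(-56, 91), Mul(-16, 189), Mul(91, 189))) = Add(-34851, Add(896, -5096, -3024, 17199)) = Add(-34851, 9975) = -24876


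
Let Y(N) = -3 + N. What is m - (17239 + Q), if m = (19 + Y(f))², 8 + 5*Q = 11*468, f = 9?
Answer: -17642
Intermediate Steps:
Q = 1028 (Q = -8/5 + (11*468)/5 = -8/5 + (⅕)*5148 = -8/5 + 5148/5 = 1028)
m = 625 (m = (19 + (-3 + 9))² = (19 + 6)² = 25² = 625)
m - (17239 + Q) = 625 - (17239 + 1028) = 625 - 1*18267 = 625 - 18267 = -17642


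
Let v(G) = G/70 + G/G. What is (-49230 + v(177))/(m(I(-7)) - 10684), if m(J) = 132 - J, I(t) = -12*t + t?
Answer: 3445853/744030 ≈ 4.6313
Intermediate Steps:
I(t) = -11*t
v(G) = 1 + G/70 (v(G) = G*(1/70) + 1 = G/70 + 1 = 1 + G/70)
(-49230 + v(177))/(m(I(-7)) - 10684) = (-49230 + (1 + (1/70)*177))/((132 - (-11)*(-7)) - 10684) = (-49230 + (1 + 177/70))/((132 - 1*77) - 10684) = (-49230 + 247/70)/((132 - 77) - 10684) = -3445853/(70*(55 - 10684)) = -3445853/70/(-10629) = -3445853/70*(-1/10629) = 3445853/744030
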